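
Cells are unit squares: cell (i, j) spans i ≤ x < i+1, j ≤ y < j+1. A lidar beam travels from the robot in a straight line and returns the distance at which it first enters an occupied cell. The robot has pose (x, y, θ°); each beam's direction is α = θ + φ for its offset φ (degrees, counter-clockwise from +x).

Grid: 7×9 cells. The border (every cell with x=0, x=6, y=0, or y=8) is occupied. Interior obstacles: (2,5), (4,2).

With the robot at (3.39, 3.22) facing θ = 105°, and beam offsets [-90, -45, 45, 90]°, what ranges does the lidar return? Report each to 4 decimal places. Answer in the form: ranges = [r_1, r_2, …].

ranges = [2.7021, 5.2200, 2.7597, 2.4743]

beam 1: φ=-90°, α=15°
  d=(0.9659,0.2588)  start (3,3)  tX=0.6315 tY=3.0137  stride 1/|dx|=1.0353 1/|dy|=3.8637
    cross x-line → (4,3), t=0.6315
    cross x-line → (5,3), t=1.6668
    cross x-line → (6,3), t=2.7021 (wall)
  → r_1 = 2.7021
beam 2: φ=-45°, α=60°
  d=(0.5000,0.8660)  start (3,3)  tX=1.2200 tY=0.9007  stride 1/|dx|=2.0000 1/|dy|=1.1547
    cross y-line → (3,4), t=0.9007
    cross x-line → (4,4), t=1.2200
    cross y-line → (4,5), t=2.0554
    cross y-line → (4,6), t=3.2101
    cross x-line → (5,6), t=3.2200
    cross y-line → (5,7), t=4.3648
    cross x-line → (6,7), t=5.2200 (wall)
  → r_2 = 5.2200
beam 3: φ=45°, α=150°
  d=(-0.8660,0.5000)  start (3,3)  tX=0.4503 tY=1.5600  stride 1/|dx|=1.1547 1/|dy|=2.0000
    cross x-line → (2,3), t=0.4503
    cross y-line → (2,4), t=1.5600
    cross x-line → (1,4), t=1.6050
    cross x-line → (0,4), t=2.7597 (wall)
  → r_3 = 2.7597
beam 4: φ=90°, α=195°
  d=(-0.9659,-0.2588)  start (3,3)  tX=0.4038 tY=0.8500  stride 1/|dx|=1.0353 1/|dy|=3.8637
    cross x-line → (2,3), t=0.4038
    cross y-line → (2,2), t=0.8500
    cross x-line → (1,2), t=1.4390
    cross x-line → (0,2), t=2.4743 (wall)
  → r_4 = 2.4743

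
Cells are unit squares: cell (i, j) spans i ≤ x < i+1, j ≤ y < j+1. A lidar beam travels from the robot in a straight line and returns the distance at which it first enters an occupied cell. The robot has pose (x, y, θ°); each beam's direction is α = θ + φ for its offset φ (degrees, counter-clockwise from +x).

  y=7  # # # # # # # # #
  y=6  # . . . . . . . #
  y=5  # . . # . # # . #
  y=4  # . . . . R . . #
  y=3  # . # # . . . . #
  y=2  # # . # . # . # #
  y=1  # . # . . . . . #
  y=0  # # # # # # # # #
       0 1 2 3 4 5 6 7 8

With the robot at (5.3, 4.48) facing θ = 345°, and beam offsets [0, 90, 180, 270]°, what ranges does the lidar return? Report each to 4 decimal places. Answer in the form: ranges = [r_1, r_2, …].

ranges = [2.7952, 0.5383, 2.0091, 3.6028]

beam 1: φ=0°, α=345°
  direction (0.9659, -0.2588); cell (5,4); t to first gridline: x 0.7247, y 1.8546 (then +1.0353 / +3.8637)
    (6,4) via x @ 0.7247
    (7,4) via x @ 1.7600
    (7,3) via y @ 1.8546
    (8,3) via x @ 2.7952  # hit
  → r_1 = 2.7952
beam 2: φ=90°, α=75°
  direction (0.2588, 0.9659); cell (5,4); t to first gridline: x 2.7046, y 0.5383 (then +3.8637 / +1.0353)
    (5,5) via y @ 0.5383  # hit
  → r_2 = 0.5383
beam 3: φ=180°, α=165°
  direction (-0.9659, 0.2588); cell (5,4); t to first gridline: x 0.3106, y 2.0091 (then +1.0353 / +3.8637)
    (4,4) via x @ 0.3106
    (3,4) via x @ 1.3459
    (3,5) via y @ 2.0091  # hit
  → r_3 = 2.0091
beam 4: φ=270°, α=255°
  direction (-0.2588, -0.9659); cell (5,4); t to first gridline: x 1.1591, y 0.4969 (then +3.8637 / +1.0353)
    (5,3) via y @ 0.4969
    (4,3) via x @ 1.1591
    (4,2) via y @ 1.5322
    (4,1) via y @ 2.5675
    (4,0) via y @ 3.6028  # hit
  → r_4 = 3.6028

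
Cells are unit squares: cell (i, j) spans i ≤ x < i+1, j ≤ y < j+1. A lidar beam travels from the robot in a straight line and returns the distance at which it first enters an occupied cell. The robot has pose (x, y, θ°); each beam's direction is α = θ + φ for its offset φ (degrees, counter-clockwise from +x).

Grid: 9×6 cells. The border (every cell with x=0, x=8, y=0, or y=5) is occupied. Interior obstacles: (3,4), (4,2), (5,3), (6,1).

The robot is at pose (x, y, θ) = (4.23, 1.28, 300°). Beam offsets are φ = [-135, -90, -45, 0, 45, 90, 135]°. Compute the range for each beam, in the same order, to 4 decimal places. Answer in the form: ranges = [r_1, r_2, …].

ranges = [3.3439, 0.5600, 0.2899, 0.3233, 1.0818, 4.3532, 0.7454]

beam 1: φ=-135°, α=165°
  d=(-0.9659,0.2588)  start (4,1)  tX=0.2381 tY=2.7819  stride 1/|dx|=1.0353 1/|dy|=3.8637
    cross x-line → (3,1), t=0.2381
    cross x-line → (2,1), t=1.2734
    cross x-line → (1,1), t=2.3087
    cross y-line → (1,2), t=2.7819
    cross x-line → (0,2), t=3.3439 (wall)
  → r_1 = 3.3439
beam 2: φ=-90°, α=210°
  d=(-0.8660,-0.5000)  start (4,1)  tX=0.2656 tY=0.5600  stride 1/|dx|=1.1547 1/|dy|=2.0000
    cross x-line → (3,1), t=0.2656
    cross y-line → (3,0), t=0.5600 (wall)
  → r_2 = 0.5600
beam 3: φ=-45°, α=255°
  d=(-0.2588,-0.9659)  start (4,1)  tX=0.8887 tY=0.2899  stride 1/|dx|=3.8637 1/|dy|=1.0353
    cross y-line → (4,0), t=0.2899 (wall)
  → r_3 = 0.2899
beam 4: φ=0°, α=300°
  d=(0.5000,-0.8660)  start (4,1)  tX=1.5400 tY=0.3233  stride 1/|dx|=2.0000 1/|dy|=1.1547
    cross y-line → (4,0), t=0.3233 (wall)
  → r_4 = 0.3233
beam 5: φ=45°, α=345°
  d=(0.9659,-0.2588)  start (4,1)  tX=0.7972 tY=1.0818  stride 1/|dx|=1.0353 1/|dy|=3.8637
    cross x-line → (5,1), t=0.7972
    cross y-line → (5,0), t=1.0818 (wall)
  → r_5 = 1.0818
beam 6: φ=90°, α=30°
  d=(0.8660,0.5000)  start (4,1)  tX=0.8891 tY=1.4400  stride 1/|dx|=1.1547 1/|dy|=2.0000
    cross x-line → (5,1), t=0.8891
    cross y-line → (5,2), t=1.4400
    cross x-line → (6,2), t=2.0438
    cross x-line → (7,2), t=3.1985
    cross y-line → (7,3), t=3.4400
    cross x-line → (8,3), t=4.3532 (wall)
  → r_6 = 4.3532
beam 7: φ=135°, α=75°
  d=(0.2588,0.9659)  start (4,1)  tX=2.9751 tY=0.7454  stride 1/|dx|=3.8637 1/|dy|=1.0353
    cross y-line → (4,2), t=0.7454 (wall)
  → r_7 = 0.7454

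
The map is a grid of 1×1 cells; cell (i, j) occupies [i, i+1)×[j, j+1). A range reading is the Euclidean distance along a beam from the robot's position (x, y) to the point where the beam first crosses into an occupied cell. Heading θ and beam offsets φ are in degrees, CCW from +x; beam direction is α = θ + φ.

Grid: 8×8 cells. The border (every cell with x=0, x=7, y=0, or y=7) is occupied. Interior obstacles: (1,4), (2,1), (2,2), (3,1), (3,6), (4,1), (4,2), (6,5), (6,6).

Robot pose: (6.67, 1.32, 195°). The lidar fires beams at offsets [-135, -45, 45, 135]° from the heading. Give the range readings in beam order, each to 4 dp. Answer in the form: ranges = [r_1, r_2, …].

ranges = [0.6600, 1.9283, 0.3695, 0.3811]

beam 1: φ=-135°, α=60°
  cosα=0.5000 sinα=0.8660 | (6,1) | tMaxX 0.6600 tMaxY 0.7852 | tΔX 2.0000 tΔY 1.1547
    t=0.6600 [x] (7,1) — stop
  → r_1 = 0.6600
beam 2: φ=-45°, α=150°
  cosα=-0.8660 sinα=0.5000 | (6,1) | tMaxX 0.7736 tMaxY 1.3600 | tΔX 1.1547 tΔY 2.0000
    t=0.7736 [x] (5,1)
    t=1.3600 [y] (5,2)
    t=1.9283 [x] (4,2) — stop
  → r_2 = 1.9283
beam 3: φ=45°, α=240°
  cosα=-0.5000 sinα=-0.8660 | (6,1) | tMaxX 1.3400 tMaxY 0.3695 | tΔX 2.0000 tΔY 1.1547
    t=0.3695 [y] (6,0) — stop
  → r_3 = 0.3695
beam 4: φ=135°, α=330°
  cosα=0.8660 sinα=-0.5000 | (6,1) | tMaxX 0.3811 tMaxY 0.6400 | tΔX 1.1547 tΔY 2.0000
    t=0.3811 [x] (7,1) — stop
  → r_4 = 0.3811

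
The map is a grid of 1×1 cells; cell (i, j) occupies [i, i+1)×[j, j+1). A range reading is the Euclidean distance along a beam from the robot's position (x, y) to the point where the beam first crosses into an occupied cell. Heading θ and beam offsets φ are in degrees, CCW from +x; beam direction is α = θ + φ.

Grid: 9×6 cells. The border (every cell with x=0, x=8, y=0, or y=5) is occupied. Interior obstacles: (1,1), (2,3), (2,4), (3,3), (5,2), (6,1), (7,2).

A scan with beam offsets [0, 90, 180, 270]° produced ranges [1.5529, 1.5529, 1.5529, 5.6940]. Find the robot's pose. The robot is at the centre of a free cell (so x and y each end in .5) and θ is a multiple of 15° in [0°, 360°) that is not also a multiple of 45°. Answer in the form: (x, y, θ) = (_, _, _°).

The pose lattice has 21·16 = 336 candidates. Test each by forward raycasting.
  (2.5, 1.5, 105°): beam 2 = 0.5176 ≠ 1.5529 ✗
  (5.5, 1.5, 120°): beam 1 = 0.5774 ≠ 1.5529 ✗
  (4.5, 4.5, 60°): beam 1 = 0.5774 ≠ 1.5529 ✗
  …
  (6.5, 3.5, 285°): r_1=1.5529, r_2=1.5529, r_3=1.5529, r_4=5.6940 — all match ✓
Only this pose fits every beam.

(x, y, θ) = (6.5, 3.5, 285°)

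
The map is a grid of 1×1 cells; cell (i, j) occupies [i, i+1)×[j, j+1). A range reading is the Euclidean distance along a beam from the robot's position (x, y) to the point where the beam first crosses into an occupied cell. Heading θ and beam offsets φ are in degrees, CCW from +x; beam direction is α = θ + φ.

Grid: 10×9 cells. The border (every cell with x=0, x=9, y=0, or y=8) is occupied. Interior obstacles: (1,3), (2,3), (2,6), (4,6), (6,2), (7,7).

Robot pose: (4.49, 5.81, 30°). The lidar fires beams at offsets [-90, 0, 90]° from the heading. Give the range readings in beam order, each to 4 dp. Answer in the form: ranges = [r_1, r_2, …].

ranges = [3.2447, 0.3800, 0.2194]

beam 1: φ=-90°, α=300°
  direction (0.5000, -0.8660); cell (4,5); t to first gridline: x 1.0200, y 0.9353 (then +2.0000 / +1.1547)
    (4,4) via y @ 0.9353
    (5,4) via x @ 1.0200
    (5,3) via y @ 2.0900
    (6,3) via x @ 3.0200
    (6,2) via y @ 3.2447  # hit
  → r_1 = 3.2447
beam 2: φ=0°, α=30°
  direction (0.8660, 0.5000); cell (4,5); t to first gridline: x 0.5889, y 0.3800 (then +1.1547 / +2.0000)
    (4,6) via y @ 0.3800  # hit
  → r_2 = 0.3800
beam 3: φ=90°, α=120°
  direction (-0.5000, 0.8660); cell (4,5); t to first gridline: x 0.9800, y 0.2194 (then +2.0000 / +1.1547)
    (4,6) via y @ 0.2194  # hit
  → r_3 = 0.2194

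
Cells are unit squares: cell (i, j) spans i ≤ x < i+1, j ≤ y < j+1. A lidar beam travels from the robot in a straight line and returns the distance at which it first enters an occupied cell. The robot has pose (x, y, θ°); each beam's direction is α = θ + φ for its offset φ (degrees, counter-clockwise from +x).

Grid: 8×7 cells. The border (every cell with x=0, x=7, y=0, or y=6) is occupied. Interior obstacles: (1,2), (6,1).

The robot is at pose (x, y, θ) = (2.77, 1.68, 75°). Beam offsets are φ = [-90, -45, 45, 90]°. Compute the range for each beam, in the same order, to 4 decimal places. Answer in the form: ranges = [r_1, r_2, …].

ranges = [2.6273, 4.8844, 3.5400, 1.2364]

beam 1: φ=-90°, α=345°
  dir = (cos 345°, sin 345°) = (0.9659, -0.2588); from cell (2,1)
  next x-line at t=0.2381, next y-line at t=2.6273; Δt_x=1.0353, Δt_y=3.8637
    x: enter (3,1) at t=0.2381
    x: enter (4,1) at t=1.2734
    x: enter (5,1) at t=2.3087
    y: enter (5,0) at t=2.6273 ← occupied
  → r_1 = 2.6273
beam 2: φ=-45°, α=30°
  dir = (cos 30°, sin 30°) = (0.8660, 0.5000); from cell (2,1)
  next x-line at t=0.2656, next y-line at t=0.6400; Δt_x=1.1547, Δt_y=2.0000
    x: enter (3,1) at t=0.2656
    y: enter (3,2) at t=0.6400
    x: enter (4,2) at t=1.4203
    x: enter (5,2) at t=2.5750
    y: enter (5,3) at t=2.6400
    x: enter (6,3) at t=3.7297
    y: enter (6,4) at t=4.6400
    x: enter (7,4) at t=4.8844 ← occupied
  → r_2 = 4.8844
beam 3: φ=45°, α=120°
  dir = (cos 120°, sin 120°) = (-0.5000, 0.8660); from cell (2,1)
  next x-line at t=1.5400, next y-line at t=0.3695; Δt_x=2.0000, Δt_y=1.1547
    y: enter (2,2) at t=0.3695
    y: enter (2,3) at t=1.5242
    x: enter (1,3) at t=1.5400
    y: enter (1,4) at t=2.6789
    x: enter (0,4) at t=3.5400 ← occupied
  → r_3 = 3.5400
beam 4: φ=90°, α=165°
  dir = (cos 165°, sin 165°) = (-0.9659, 0.2588); from cell (2,1)
  next x-line at t=0.7972, next y-line at t=1.2364; Δt_x=1.0353, Δt_y=3.8637
    x: enter (1,1) at t=0.7972
    y: enter (1,2) at t=1.2364 ← occupied
  → r_4 = 1.2364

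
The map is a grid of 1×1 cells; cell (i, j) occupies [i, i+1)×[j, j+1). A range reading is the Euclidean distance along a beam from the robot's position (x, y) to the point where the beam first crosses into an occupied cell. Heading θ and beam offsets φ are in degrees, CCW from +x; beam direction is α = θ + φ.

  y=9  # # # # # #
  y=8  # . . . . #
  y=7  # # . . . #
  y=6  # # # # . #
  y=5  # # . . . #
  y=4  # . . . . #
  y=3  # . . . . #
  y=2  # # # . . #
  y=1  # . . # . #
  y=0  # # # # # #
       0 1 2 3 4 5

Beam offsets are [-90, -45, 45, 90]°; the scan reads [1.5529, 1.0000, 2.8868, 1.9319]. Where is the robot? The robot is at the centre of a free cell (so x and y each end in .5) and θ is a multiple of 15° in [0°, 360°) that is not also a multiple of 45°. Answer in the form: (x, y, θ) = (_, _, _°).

Enumerate (i+0.5, j+0.5, θ) over the 24 free cells and 16 admissible headings. For each, cast all 4 beams and compare to the given ranges.
  (2.5, 3.5, 345°): beam 1 = 0.5176 ≠ 1.5529 ✗
  (3.5, 7.5, 120°): beam 1 = 1.7321 ≠ 1.5529 ✗
  (1.5, 1.5, 30°): beam 1 = 0.5774 ≠ 1.5529 ✗
  (4.5, 4.5, 240°): beam 1 = 2.8868 ≠ 1.5529 ✗
  …
  (2.5, 8.5, 285°): r_1=1.5529, r_2=1.0000, r_3=2.8868, r_4=1.9319 — all match ✓
Unique over the lattice → pose = (2.5, 8.5, 285°).

(x, y, θ) = (2.5, 8.5, 285°)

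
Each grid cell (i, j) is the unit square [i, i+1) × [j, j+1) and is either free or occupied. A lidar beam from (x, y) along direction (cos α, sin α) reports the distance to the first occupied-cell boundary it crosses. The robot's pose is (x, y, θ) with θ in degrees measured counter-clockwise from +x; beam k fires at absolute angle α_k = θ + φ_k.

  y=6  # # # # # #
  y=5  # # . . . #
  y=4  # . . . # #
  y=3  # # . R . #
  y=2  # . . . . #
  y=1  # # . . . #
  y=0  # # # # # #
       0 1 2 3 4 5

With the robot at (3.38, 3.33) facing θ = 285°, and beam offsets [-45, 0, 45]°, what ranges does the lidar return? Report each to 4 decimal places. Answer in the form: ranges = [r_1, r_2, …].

ranges = [2.6905, 2.4122, 1.8706]

beam 1: φ=-45°, α=240°
  dir = (cos 240°, sin 240°) = (-0.5000, -0.8660); from cell (3,3)
  next x-line at t=0.7600, next y-line at t=0.3811; Δt_x=2.0000, Δt_y=1.1547
    y: enter (3,2) at t=0.3811
    x: enter (2,2) at t=0.7600
    y: enter (2,1) at t=1.5358
    y: enter (2,0) at t=2.6905 ← occupied
  → r_1 = 2.6905
beam 2: φ=0°, α=285°
  dir = (cos 285°, sin 285°) = (0.2588, -0.9659); from cell (3,3)
  next x-line at t=2.3955, next y-line at t=0.3416; Δt_x=3.8637, Δt_y=1.0353
    y: enter (3,2) at t=0.3416
    y: enter (3,1) at t=1.3769
    x: enter (4,1) at t=2.3955
    y: enter (4,0) at t=2.4122 ← occupied
  → r_2 = 2.4122
beam 3: φ=45°, α=330°
  dir = (cos 330°, sin 330°) = (0.8660, -0.5000); from cell (3,3)
  next x-line at t=0.7159, next y-line at t=0.6600; Δt_x=1.1547, Δt_y=2.0000
    y: enter (3,2) at t=0.6600
    x: enter (4,2) at t=0.7159
    x: enter (5,2) at t=1.8706 ← occupied
  → r_3 = 1.8706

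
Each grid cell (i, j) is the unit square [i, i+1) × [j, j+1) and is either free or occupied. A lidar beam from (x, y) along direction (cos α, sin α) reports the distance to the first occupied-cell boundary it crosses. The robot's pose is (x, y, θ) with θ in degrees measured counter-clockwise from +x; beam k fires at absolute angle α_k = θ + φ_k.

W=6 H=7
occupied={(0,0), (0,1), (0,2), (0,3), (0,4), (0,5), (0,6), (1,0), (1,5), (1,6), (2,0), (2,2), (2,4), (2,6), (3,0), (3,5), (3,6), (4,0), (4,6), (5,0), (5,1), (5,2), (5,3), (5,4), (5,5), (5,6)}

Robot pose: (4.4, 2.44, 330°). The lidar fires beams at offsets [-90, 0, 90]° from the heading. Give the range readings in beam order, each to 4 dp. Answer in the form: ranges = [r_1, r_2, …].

ranges = [1.6628, 0.6928, 1.2000]

beam 1: φ=-90°, α=240°
  d=(-0.5000,-0.8660)  start (4,2)  tX=0.8000 tY=0.5081  stride 1/|dx|=2.0000 1/|dy|=1.1547
    cross y-line → (4,1), t=0.5081
    cross x-line → (3,1), t=0.8000
    cross y-line → (3,0), t=1.6628 (wall)
  → r_1 = 1.6628
beam 2: φ=0°, α=330°
  d=(0.8660,-0.5000)  start (4,2)  tX=0.6928 tY=0.8800  stride 1/|dx|=1.1547 1/|dy|=2.0000
    cross x-line → (5,2), t=0.6928 (wall)
  → r_2 = 0.6928
beam 3: φ=90°, α=60°
  d=(0.5000,0.8660)  start (4,2)  tX=1.2000 tY=0.6466  stride 1/|dx|=2.0000 1/|dy|=1.1547
    cross y-line → (4,3), t=0.6466
    cross x-line → (5,3), t=1.2000 (wall)
  → r_3 = 1.2000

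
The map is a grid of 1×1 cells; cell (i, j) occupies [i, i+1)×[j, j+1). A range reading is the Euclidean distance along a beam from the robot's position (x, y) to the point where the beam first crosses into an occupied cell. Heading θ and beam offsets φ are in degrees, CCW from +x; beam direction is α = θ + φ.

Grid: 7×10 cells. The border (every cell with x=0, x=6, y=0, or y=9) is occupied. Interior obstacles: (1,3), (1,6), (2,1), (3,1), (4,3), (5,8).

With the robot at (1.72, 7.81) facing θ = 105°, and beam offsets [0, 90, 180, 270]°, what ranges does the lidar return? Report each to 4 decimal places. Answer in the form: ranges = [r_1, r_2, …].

beam 1: φ=0°, α=105°
  dir = (cos 105°, sin 105°) = (-0.2588, 0.9659); from cell (1,7)
  next x-line at t=2.7819, next y-line at t=0.1967; Δt_x=3.8637, Δt_y=1.0353
    y: enter (1,8) at t=0.1967
    y: enter (1,9) at t=1.2320 ← occupied
  → r_1 = 1.2320
beam 2: φ=90°, α=195°
  dir = (cos 195°, sin 195°) = (-0.9659, -0.2588); from cell (1,7)
  next x-line at t=0.7454, next y-line at t=3.1296; Δt_x=1.0353, Δt_y=3.8637
    x: enter (0,7) at t=0.7454 ← occupied
  → r_2 = 0.7454
beam 3: φ=180°, α=285°
  dir = (cos 285°, sin 285°) = (0.2588, -0.9659); from cell (1,7)
  next x-line at t=1.0818, next y-line at t=0.8386; Δt_x=3.8637, Δt_y=1.0353
    y: enter (1,6) at t=0.8386 ← occupied
  → r_3 = 0.8386
beam 4: φ=270°, α=15°
  dir = (cos 15°, sin 15°) = (0.9659, 0.2588); from cell (1,7)
  next x-line at t=0.2899, next y-line at t=0.7341; Δt_x=1.0353, Δt_y=3.8637
    x: enter (2,7) at t=0.2899
    y: enter (2,8) at t=0.7341
    x: enter (3,8) at t=1.3252
    x: enter (4,8) at t=2.3604
    x: enter (5,8) at t=3.3957 ← occupied
  → r_4 = 3.3957

ranges = [1.2320, 0.7454, 0.8386, 3.3957]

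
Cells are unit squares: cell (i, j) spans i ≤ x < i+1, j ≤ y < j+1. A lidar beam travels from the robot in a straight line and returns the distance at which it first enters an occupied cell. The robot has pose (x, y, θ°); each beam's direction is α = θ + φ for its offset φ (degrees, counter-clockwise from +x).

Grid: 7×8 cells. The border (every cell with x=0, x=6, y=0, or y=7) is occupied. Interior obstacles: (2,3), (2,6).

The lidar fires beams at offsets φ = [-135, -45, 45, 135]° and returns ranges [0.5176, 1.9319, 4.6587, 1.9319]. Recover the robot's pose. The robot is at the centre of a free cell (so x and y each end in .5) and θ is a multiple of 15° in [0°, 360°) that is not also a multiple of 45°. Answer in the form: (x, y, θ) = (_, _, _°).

(x, y, θ) = (1.5, 4.5, 300°)

Candidates: 28 free-cell centres × 16 headings = 448 poses. Raycast each; keep the one whose scan matches to 4 dp.
  (3.5, 6.5, 120°): beam 1 = 2.5882 ≠ 0.5176 ✗
  (4.5, 1.5, 165°): beam 1 = 1.7321 ≠ 0.5176 ✗
  (5.5, 6.5, 75°): beam 1 = 1.0000 ≠ 0.5176 ✗
  (2.5, 4.5, 105°): beam 1 = 4.0415 ≠ 0.5176 ✗
  …
  (1.5, 4.5, 300°): r_1=0.5176, r_2=1.9319, r_3=4.6587, r_4=1.9319 — all match ✓
No second candidate reproduces the full scan.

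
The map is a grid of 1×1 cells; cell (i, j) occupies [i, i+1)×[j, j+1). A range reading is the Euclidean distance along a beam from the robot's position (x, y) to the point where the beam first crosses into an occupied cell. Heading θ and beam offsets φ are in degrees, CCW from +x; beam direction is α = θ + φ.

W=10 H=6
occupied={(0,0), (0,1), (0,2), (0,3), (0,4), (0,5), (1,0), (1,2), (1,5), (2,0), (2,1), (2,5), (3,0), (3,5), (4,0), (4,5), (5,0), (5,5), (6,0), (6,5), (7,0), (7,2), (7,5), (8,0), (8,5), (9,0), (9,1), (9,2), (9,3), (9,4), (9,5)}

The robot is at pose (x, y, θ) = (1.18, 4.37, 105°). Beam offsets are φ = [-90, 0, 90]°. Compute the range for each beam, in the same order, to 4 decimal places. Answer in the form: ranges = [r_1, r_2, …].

beam 1: φ=-90°, α=15°
  direction (0.9659, 0.2588); cell (1,4); t to first gridline: x 0.8489, y 2.4341 (then +1.0353 / +3.8637)
    (2,4) via x @ 0.8489
    (3,4) via x @ 1.8842
    (3,5) via y @ 2.4341  # hit
  → r_1 = 2.4341
beam 2: φ=0°, α=105°
  direction (-0.2588, 0.9659); cell (1,4); t to first gridline: x 0.6955, y 0.6522 (then +3.8637 / +1.0353)
    (1,5) via y @ 0.6522  # hit
  → r_2 = 0.6522
beam 3: φ=90°, α=195°
  direction (-0.9659, -0.2588); cell (1,4); t to first gridline: x 0.1863, y 1.4296 (then +1.0353 / +3.8637)
    (0,4) via x @ 0.1863  # hit
  → r_3 = 0.1863

ranges = [2.4341, 0.6522, 0.1863]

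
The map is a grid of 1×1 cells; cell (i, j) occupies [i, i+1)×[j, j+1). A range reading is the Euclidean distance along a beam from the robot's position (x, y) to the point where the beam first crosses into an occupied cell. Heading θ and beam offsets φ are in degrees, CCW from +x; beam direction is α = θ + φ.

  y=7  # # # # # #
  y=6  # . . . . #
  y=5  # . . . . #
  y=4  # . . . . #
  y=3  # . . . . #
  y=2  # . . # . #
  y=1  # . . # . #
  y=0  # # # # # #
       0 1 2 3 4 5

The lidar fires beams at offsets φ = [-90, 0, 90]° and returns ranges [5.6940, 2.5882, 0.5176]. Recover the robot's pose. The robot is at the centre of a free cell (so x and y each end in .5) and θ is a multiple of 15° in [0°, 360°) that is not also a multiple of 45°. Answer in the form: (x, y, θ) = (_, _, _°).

(x, y, θ) = (2.5, 6.5, 345°)

The pose lattice has 22·16 = 352 candidates. Test each by forward raycasting.
  (1.5, 3.5, 105°): beam 1 = 3.6235 ≠ 5.6940 ✗
  (2.5, 3.5, 150°): beam 1 = 4.0415 ≠ 5.6940 ✗
  (4.5, 2.5, 105°): beam 1 = 0.5176 ≠ 5.6940 ✗
  (2.5, 5.5, 255°): beam 1 = 1.5529 ≠ 5.6940 ✗
  (1.5, 3.5, 150°): beam 1 = 4.0415 ≠ 5.6940 ✗
  …
  (2.5, 6.5, 345°): r_1=5.6940, r_2=2.5882, r_3=0.5176 — all match ✓
No second candidate reproduces the full scan.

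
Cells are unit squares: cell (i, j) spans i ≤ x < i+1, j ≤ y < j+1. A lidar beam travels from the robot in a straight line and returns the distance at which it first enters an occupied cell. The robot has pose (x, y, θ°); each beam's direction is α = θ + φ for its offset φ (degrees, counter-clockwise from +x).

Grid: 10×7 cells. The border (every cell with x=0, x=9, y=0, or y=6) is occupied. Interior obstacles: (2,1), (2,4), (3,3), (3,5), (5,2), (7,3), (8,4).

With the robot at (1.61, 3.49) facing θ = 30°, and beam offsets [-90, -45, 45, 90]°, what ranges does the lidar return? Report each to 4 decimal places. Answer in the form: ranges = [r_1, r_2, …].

ranges = [1.7205, 1.4390, 1.5068, 1.2200]

beam 1: φ=-90°, α=300°
  cosα=0.5000 sinα=-0.8660 | (1,3) | tMaxX 0.7800 tMaxY 0.5658 | tΔX 2.0000 tΔY 1.1547
    t=0.5658 [y] (1,2)
    t=0.7800 [x] (2,2)
    t=1.7205 [y] (2,1) — stop
  → r_1 = 1.7205
beam 2: φ=-45°, α=345°
  cosα=0.9659 sinα=-0.2588 | (1,3) | tMaxX 0.4038 tMaxY 1.8932 | tΔX 1.0353 tΔY 3.8637
    t=0.4038 [x] (2,3)
    t=1.4390 [x] (3,3) — stop
  → r_2 = 1.4390
beam 3: φ=45°, α=75°
  cosα=0.2588 sinα=0.9659 | (1,3) | tMaxX 1.5068 tMaxY 0.5280 | tΔX 3.8637 tΔY 1.0353
    t=0.5280 [y] (1,4)
    t=1.5068 [x] (2,4) — stop
  → r_3 = 1.5068
beam 4: φ=90°, α=120°
  cosα=-0.5000 sinα=0.8660 | (1,3) | tMaxX 1.2200 tMaxY 0.5889 | tΔX 2.0000 tΔY 1.1547
    t=0.5889 [y] (1,4)
    t=1.2200 [x] (0,4) — stop
  → r_4 = 1.2200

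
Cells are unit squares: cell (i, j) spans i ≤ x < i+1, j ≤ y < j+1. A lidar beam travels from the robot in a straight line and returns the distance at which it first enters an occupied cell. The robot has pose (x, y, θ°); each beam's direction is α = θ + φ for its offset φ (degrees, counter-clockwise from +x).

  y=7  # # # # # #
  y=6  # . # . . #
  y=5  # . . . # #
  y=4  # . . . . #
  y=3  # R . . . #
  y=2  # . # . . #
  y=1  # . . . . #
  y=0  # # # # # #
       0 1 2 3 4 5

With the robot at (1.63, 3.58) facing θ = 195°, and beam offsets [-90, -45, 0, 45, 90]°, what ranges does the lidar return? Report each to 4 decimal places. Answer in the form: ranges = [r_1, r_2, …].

ranges = [2.4341, 0.7275, 0.6522, 1.2600, 1.4296]

beam 1: φ=-90°, α=105°
  d=(-0.2588,0.9659)  start (1,3)  tX=2.4341 tY=0.4348  stride 1/|dx|=3.8637 1/|dy|=1.0353
    cross y-line → (1,4), t=0.4348
    cross y-line → (1,5), t=1.4701
    cross x-line → (0,5), t=2.4341 (wall)
  → r_1 = 2.4341
beam 2: φ=-45°, α=150°
  d=(-0.8660,0.5000)  start (1,3)  tX=0.7275 tY=0.8400  stride 1/|dx|=1.1547 1/|dy|=2.0000
    cross x-line → (0,3), t=0.7275 (wall)
  → r_2 = 0.7275
beam 3: φ=0°, α=195°
  d=(-0.9659,-0.2588)  start (1,3)  tX=0.6522 tY=2.2409  stride 1/|dx|=1.0353 1/|dy|=3.8637
    cross x-line → (0,3), t=0.6522 (wall)
  → r_3 = 0.6522
beam 4: φ=45°, α=240°
  d=(-0.5000,-0.8660)  start (1,3)  tX=1.2600 tY=0.6697  stride 1/|dx|=2.0000 1/|dy|=1.1547
    cross y-line → (1,2), t=0.6697
    cross x-line → (0,2), t=1.2600 (wall)
  → r_4 = 1.2600
beam 5: φ=90°, α=285°
  d=(0.2588,-0.9659)  start (1,3)  tX=1.4296 tY=0.6005  stride 1/|dx|=3.8637 1/|dy|=1.0353
    cross y-line → (1,2), t=0.6005
    cross x-line → (2,2), t=1.4296 (wall)
  → r_5 = 1.4296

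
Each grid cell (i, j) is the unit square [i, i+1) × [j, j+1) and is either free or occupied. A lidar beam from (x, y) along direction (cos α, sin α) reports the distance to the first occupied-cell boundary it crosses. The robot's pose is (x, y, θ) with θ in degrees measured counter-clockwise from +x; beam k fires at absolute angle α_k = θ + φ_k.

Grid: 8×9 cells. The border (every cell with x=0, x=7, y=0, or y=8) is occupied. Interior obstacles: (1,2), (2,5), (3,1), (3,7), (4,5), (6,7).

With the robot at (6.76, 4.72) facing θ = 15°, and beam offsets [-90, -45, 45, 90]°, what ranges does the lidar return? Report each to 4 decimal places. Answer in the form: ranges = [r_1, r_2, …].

ranges = [0.9273, 0.2771, 0.4800, 2.3604]

beam 1: φ=-90°, α=285°
  direction (0.2588, -0.9659); cell (6,4); t to first gridline: x 0.9273, y 0.7454 (then +3.8637 / +1.0353)
    (6,3) via y @ 0.7454
    (7,3) via x @ 0.9273  # hit
  → r_1 = 0.9273
beam 2: φ=-45°, α=330°
  direction (0.8660, -0.5000); cell (6,4); t to first gridline: x 0.2771, y 1.4400 (then +1.1547 / +2.0000)
    (7,4) via x @ 0.2771  # hit
  → r_2 = 0.2771
beam 3: φ=45°, α=60°
  direction (0.5000, 0.8660); cell (6,4); t to first gridline: x 0.4800, y 0.3233 (then +2.0000 / +1.1547)
    (6,5) via y @ 0.3233
    (7,5) via x @ 0.4800  # hit
  → r_3 = 0.4800
beam 4: φ=90°, α=105°
  direction (-0.2588, 0.9659); cell (6,4); t to first gridline: x 2.9364, y 0.2899 (then +3.8637 / +1.0353)
    (6,5) via y @ 0.2899
    (6,6) via y @ 1.3252
    (6,7) via y @ 2.3604  # hit
  → r_4 = 2.3604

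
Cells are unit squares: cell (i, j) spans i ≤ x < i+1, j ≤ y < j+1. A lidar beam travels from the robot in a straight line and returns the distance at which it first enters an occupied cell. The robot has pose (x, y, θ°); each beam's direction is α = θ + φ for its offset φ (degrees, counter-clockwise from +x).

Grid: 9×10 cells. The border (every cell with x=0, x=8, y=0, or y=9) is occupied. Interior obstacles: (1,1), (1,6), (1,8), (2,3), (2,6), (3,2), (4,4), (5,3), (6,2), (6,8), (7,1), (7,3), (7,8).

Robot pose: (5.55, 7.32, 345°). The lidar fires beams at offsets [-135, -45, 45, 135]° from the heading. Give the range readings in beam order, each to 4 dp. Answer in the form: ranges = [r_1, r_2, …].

beam 1: φ=-135°, α=210°
  cosα=-0.8660 sinα=-0.5000 | (5,7) | tMaxX 0.6351 tMaxY 0.6400 | tΔX 1.1547 tΔY 2.0000
    t=0.6351 [x] (4,7)
    t=0.6400 [y] (4,6)
    t=1.7898 [x] (3,6)
    t=2.6400 [y] (3,5)
    t=2.9445 [x] (2,5)
    t=4.0992 [x] (1,5)
    t=4.6400 [y] (1,4)
    t=5.2539 [x] (0,4) — stop
  → r_1 = 5.2539
beam 2: φ=-45°, α=300°
  cosα=0.5000 sinα=-0.8660 | (5,7) | tMaxX 0.9000 tMaxY 0.3695 | tΔX 2.0000 tΔY 1.1547
    t=0.3695 [y] (5,6)
    t=0.9000 [x] (6,6)
    t=1.5242 [y] (6,5)
    t=2.6789 [y] (6,4)
    t=2.9000 [x] (7,4)
    t=3.8336 [y] (7,3) — stop
  → r_2 = 3.8336
beam 3: φ=45°, α=30°
  cosα=0.8660 sinα=0.5000 | (5,7) | tMaxX 0.5196 tMaxY 1.3600 | tΔX 1.1547 tΔY 2.0000
    t=0.5196 [x] (6,7)
    t=1.3600 [y] (6,8) — stop
  → r_3 = 1.3600
beam 4: φ=135°, α=120°
  cosα=-0.5000 sinα=0.8660 | (5,7) | tMaxX 1.1000 tMaxY 0.7852 | tΔX 2.0000 tΔY 1.1547
    t=0.7852 [y] (5,8)
    t=1.1000 [x] (4,8)
    t=1.9399 [y] (4,9) — stop
  → r_4 = 1.9399

ranges = [5.2539, 3.8336, 1.3600, 1.9399]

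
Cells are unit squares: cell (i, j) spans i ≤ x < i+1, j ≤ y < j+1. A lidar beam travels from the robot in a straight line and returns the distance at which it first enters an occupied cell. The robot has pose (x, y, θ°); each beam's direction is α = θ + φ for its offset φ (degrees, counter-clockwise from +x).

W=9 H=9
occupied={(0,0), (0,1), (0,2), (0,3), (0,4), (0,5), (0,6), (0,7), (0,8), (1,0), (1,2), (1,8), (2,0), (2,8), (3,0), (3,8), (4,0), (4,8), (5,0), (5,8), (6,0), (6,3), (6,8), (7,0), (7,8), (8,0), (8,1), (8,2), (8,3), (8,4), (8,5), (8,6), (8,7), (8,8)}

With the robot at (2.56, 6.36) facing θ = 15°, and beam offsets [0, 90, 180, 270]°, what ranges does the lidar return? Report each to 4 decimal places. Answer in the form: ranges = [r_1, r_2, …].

beam 1: φ=0°, α=15°
  d=(0.9659,0.2588)  start (2,6)  tX=0.4555 tY=2.4728  stride 1/|dx|=1.0353 1/|dy|=3.8637
    cross x-line → (3,6), t=0.4555
    cross x-line → (4,6), t=1.4908
    cross y-line → (4,7), t=2.4728
    cross x-line → (5,7), t=2.5261
    cross x-line → (6,7), t=3.5614
    cross x-line → (7,7), t=4.5966
    cross x-line → (8,7), t=5.6319 (wall)
  → r_1 = 5.6319
beam 2: φ=90°, α=105°
  d=(-0.2588,0.9659)  start (2,6)  tX=2.1637 tY=0.6626  stride 1/|dx|=3.8637 1/|dy|=1.0353
    cross y-line → (2,7), t=0.6626
    cross y-line → (2,8), t=1.6979 (wall)
  → r_2 = 1.6979
beam 3: φ=180°, α=195°
  d=(-0.9659,-0.2588)  start (2,6)  tX=0.5798 tY=1.3909  stride 1/|dx|=1.0353 1/|dy|=3.8637
    cross x-line → (1,6), t=0.5798
    cross y-line → (1,5), t=1.3909
    cross x-line → (0,5), t=1.6150 (wall)
  → r_3 = 1.6150
beam 4: φ=270°, α=285°
  d=(0.2588,-0.9659)  start (2,6)  tX=1.7000 tY=0.3727  stride 1/|dx|=3.8637 1/|dy|=1.0353
    cross y-line → (2,5), t=0.3727
    cross y-line → (2,4), t=1.4080
    cross x-line → (3,4), t=1.7000
    cross y-line → (3,3), t=2.4433
    cross y-line → (3,2), t=3.4785
    cross y-line → (3,1), t=4.5138
    cross y-line → (3,0), t=5.5491 (wall)
  → r_4 = 5.5491

ranges = [5.6319, 1.6979, 1.6150, 5.5491]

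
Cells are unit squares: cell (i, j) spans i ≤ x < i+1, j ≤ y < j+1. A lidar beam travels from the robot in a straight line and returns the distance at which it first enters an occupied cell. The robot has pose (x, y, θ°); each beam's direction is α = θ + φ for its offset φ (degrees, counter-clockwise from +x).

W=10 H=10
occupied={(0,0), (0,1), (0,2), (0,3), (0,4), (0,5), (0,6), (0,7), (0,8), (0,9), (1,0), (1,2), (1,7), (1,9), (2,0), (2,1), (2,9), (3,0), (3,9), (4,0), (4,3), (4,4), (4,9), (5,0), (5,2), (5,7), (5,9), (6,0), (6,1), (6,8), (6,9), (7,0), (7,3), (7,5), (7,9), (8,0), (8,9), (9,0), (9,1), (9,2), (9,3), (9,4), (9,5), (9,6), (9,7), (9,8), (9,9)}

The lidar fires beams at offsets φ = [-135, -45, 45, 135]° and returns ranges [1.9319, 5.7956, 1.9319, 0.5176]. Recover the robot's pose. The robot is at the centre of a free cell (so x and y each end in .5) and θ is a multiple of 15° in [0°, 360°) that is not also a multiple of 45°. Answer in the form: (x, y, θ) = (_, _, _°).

Candidates: 53 free-cell centres × 16 headings = 848 poses. Raycast each; keep the one whose scan matches to 4 dp.
  (2.5, 7.5, 60°): beam 1 = 6.7293 ≠ 1.9319 ✗
  (6.5, 5.5, 330°): beam 2 = 1.9319 ≠ 5.7956 ✗
  (2.5, 6.5, 195°): beam 1 = 2.8868 ≠ 1.9319 ✗
  (3.5, 2.5, 195°): beam 1 = 1.0000 ≠ 1.9319 ✗
  …
  (3.5, 8.5, 300°): r_1=1.9319, r_2=5.7956, r_3=1.9319, r_4=0.5176 — all match ✓
Unique over the lattice → pose = (3.5, 8.5, 300°).

(x, y, θ) = (3.5, 8.5, 300°)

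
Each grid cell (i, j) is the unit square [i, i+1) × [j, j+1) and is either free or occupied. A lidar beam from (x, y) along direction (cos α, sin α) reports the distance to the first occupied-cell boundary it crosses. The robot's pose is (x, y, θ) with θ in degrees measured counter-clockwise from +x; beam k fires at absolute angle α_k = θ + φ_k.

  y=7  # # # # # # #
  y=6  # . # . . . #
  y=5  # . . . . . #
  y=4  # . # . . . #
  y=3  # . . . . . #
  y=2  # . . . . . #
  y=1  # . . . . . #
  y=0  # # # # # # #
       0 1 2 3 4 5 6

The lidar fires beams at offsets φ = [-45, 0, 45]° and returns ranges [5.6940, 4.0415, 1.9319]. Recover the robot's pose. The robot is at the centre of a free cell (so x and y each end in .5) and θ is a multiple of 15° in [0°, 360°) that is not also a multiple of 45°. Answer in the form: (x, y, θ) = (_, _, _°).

Enumerate (i+0.5, j+0.5, θ) over the 28 free cells and 16 admissible headings. For each, cast all 3 beams and compare to the given ranges.
  (3.5, 6.5, 210°): beam 1 = 0.5176 ≠ 5.6940 ✗
  (2.5, 5.5, 300°): beam 1 = 0.5176 ≠ 5.6940 ✗
  (1.5, 1.5, 75°): beam 1 = 5.1962 ≠ 5.6940 ✗
  …
  (4.5, 1.5, 150°): r_1=5.6940, r_2=4.0415, r_3=1.9319 — all match ✓
Only this pose fits every beam.

(x, y, θ) = (4.5, 1.5, 150°)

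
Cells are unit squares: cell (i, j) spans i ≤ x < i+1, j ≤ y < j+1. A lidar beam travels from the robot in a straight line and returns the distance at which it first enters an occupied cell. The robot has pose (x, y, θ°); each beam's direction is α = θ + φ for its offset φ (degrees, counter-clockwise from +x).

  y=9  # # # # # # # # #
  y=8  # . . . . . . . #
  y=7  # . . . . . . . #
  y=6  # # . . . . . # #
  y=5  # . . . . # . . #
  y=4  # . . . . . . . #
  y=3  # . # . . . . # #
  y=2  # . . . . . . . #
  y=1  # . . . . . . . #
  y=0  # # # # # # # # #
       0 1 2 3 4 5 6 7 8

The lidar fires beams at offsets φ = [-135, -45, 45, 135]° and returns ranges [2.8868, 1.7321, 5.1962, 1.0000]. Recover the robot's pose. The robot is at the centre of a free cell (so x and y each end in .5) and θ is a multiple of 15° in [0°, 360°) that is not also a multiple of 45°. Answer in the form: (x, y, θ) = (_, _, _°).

Enumerate (i+0.5, j+0.5, θ) over the 51 free cells and 16 admissible headings. For each, cast all 4 beams and compare to the given ranges.
  (6.5, 8.5, 120°): beam 1 = 1.5529 ≠ 2.8868 ✗
  (1.5, 8.5, 60°): beam 1 = 1.5529 ≠ 2.8868 ✗
  (2.5, 6.5, 150°): beam 1 = 5.6940 ≠ 2.8868 ✗
  …
  (3.5, 2.5, 345°): r_1=2.8868, r_2=1.7321, r_3=5.1962, r_4=1.0000 — all match ✓
Unique over the lattice → pose = (3.5, 2.5, 345°).

(x, y, θ) = (3.5, 2.5, 345°)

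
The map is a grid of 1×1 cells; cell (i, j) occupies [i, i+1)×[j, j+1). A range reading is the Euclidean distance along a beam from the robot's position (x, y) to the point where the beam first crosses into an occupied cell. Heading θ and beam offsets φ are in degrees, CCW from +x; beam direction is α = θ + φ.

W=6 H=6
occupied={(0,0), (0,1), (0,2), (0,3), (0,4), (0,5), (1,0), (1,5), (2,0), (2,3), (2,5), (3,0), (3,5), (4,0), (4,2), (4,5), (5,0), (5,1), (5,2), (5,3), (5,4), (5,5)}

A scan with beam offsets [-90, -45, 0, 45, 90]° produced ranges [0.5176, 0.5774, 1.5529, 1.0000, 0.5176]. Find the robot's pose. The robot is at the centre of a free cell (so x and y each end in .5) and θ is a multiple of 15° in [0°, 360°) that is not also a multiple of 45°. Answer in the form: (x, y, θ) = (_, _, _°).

Enumerate (i+0.5, j+0.5, θ) over the 14 free cells and 16 admissible headings. For each, cast all 5 beams and compare to the given ranges.
  (2.5, 2.5, 105°): beam 1 = 1.5529 ≠ 0.5176 ✗
  (1.5, 1.5, 105°): beam 1 = 2.5882 ≠ 0.5176 ✗
  (4.5, 3.5, 120°): beam 1 = 0.5774 ≠ 0.5176 ✗
  (1.5, 1.5, 120°): beam 1 = 2.8868 ≠ 0.5176 ✗
  …
  (1.5, 3.5, 75°): r_1=0.5176, r_2=0.5774, r_3=1.5529, r_4=1.0000, r_5=0.5176 — all match ✓
Unique over the lattice → pose = (1.5, 3.5, 75°).

(x, y, θ) = (1.5, 3.5, 75°)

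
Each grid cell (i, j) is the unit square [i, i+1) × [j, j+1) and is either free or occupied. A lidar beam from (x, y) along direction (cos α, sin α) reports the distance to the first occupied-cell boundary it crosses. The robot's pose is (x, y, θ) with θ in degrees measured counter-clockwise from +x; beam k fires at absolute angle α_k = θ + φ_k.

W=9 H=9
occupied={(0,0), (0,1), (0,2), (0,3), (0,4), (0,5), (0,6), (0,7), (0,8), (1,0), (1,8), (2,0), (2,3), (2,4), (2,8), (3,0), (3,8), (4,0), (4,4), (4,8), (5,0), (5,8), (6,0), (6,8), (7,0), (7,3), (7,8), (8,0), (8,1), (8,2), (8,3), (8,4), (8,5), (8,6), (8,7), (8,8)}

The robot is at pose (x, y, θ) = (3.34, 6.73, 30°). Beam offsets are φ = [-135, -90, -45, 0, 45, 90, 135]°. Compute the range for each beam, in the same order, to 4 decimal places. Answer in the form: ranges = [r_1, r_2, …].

beam 1: φ=-135°, α=255°
  d=(-0.2588,-0.9659)  start (3,6)  tX=1.3137 tY=0.7558  stride 1/|dx|=3.8637 1/|dy|=1.0353
    cross y-line → (3,5), t=0.7558
    cross x-line → (2,5), t=1.3137
    cross y-line → (2,4), t=1.7910 (wall)
  → r_1 = 1.7910
beam 2: φ=-90°, α=300°
  d=(0.5000,-0.8660)  start (3,6)  tX=1.3200 tY=0.8429  stride 1/|dx|=2.0000 1/|dy|=1.1547
    cross y-line → (3,5), t=0.8429
    cross x-line → (4,5), t=1.3200
    cross y-line → (4,4), t=1.9976 (wall)
  → r_2 = 1.9976
beam 3: φ=-45°, α=345°
  d=(0.9659,-0.2588)  start (3,6)  tX=0.6833 tY=2.8205  stride 1/|dx|=1.0353 1/|dy|=3.8637
    cross x-line → (4,6), t=0.6833
    cross x-line → (5,6), t=1.7186
    cross x-line → (6,6), t=2.7538
    cross y-line → (6,5), t=2.8205
    cross x-line → (7,5), t=3.7891
    cross x-line → (8,5), t=4.8244 (wall)
  → r_3 = 4.8244
beam 4: φ=0°, α=30°
  d=(0.8660,0.5000)  start (3,6)  tX=0.7621 tY=0.5400  stride 1/|dx|=1.1547 1/|dy|=2.0000
    cross y-line → (3,7), t=0.5400
    cross x-line → (4,7), t=0.7621
    cross x-line → (5,7), t=1.9168
    cross y-line → (5,8), t=2.5400 (wall)
  → r_4 = 2.5400
beam 5: φ=45°, α=75°
  d=(0.2588,0.9659)  start (3,6)  tX=2.5500 tY=0.2795  stride 1/|dx|=3.8637 1/|dy|=1.0353
    cross y-line → (3,7), t=0.2795
    cross y-line → (3,8), t=1.3148 (wall)
  → r_5 = 1.3148
beam 6: φ=90°, α=120°
  d=(-0.5000,0.8660)  start (3,6)  tX=0.6800 tY=0.3118  stride 1/|dx|=2.0000 1/|dy|=1.1547
    cross y-line → (3,7), t=0.3118
    cross x-line → (2,7), t=0.6800
    cross y-line → (2,8), t=1.4665 (wall)
  → r_6 = 1.4665
beam 7: φ=135°, α=165°
  d=(-0.9659,0.2588)  start (3,6)  tX=0.3520 tY=1.0432  stride 1/|dx|=1.0353 1/|dy|=3.8637
    cross x-line → (2,6), t=0.3520
    cross y-line → (2,7), t=1.0432
    cross x-line → (1,7), t=1.3873
    cross x-line → (0,7), t=2.4225 (wall)
  → r_7 = 2.4225

ranges = [1.7910, 1.9976, 4.8244, 2.5400, 1.3148, 1.4665, 2.4225]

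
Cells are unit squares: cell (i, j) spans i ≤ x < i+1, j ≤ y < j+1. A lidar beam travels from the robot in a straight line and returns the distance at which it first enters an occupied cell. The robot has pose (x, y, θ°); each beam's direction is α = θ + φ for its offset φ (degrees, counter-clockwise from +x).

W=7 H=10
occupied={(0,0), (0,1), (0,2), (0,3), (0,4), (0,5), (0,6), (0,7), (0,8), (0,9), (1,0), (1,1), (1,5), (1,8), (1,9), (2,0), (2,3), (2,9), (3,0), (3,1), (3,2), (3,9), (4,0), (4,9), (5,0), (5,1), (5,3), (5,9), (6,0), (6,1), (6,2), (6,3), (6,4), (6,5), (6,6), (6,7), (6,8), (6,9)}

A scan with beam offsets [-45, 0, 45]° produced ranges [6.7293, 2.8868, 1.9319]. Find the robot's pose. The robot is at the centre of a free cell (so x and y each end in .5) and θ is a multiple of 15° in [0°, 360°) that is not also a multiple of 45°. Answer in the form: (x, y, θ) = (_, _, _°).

The pose lattice has 32·16 = 512 candidates. Test each by forward raycasting.
  (5.5, 5.5, 150°): beam 1 = 3.6235 ≠ 6.7293 ✗
  (2.5, 1.5, 75°): beam 1 = 0.5774 ≠ 6.7293 ✗
  (3.5, 4.5, 345°): beam 1 = 3.0000 ≠ 6.7293 ✗
  (4.5, 2.5, 105°): beam 1 = 1.0000 ≠ 6.7293 ✗
  …
  (3.5, 8.5, 330°): r_1=6.7293, r_2=2.8868, r_3=1.9319 — all match ✓
No second candidate reproduces the full scan.

(x, y, θ) = (3.5, 8.5, 330°)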